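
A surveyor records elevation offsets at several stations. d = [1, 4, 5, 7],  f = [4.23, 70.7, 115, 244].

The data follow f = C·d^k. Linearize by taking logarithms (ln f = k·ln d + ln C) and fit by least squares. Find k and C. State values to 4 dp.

Taking logs, ln f = k·ln d + ln C, so regress ln f on ln d.
Σln d = 4.9416, Σ(ln d)² = 8.2987, Σln f = 15.9427, Σln d·ln f = 24.2371.
Equations: 8.2987·k + 4.9416·ln C = 24.2371;  4.9416·k + 4·ln C = 15.9427.
Solving (det = 8.7748): k = 2.07014, ln C = 1.42821, so C = exp(1.42821) = 4.17125.

k = 2.0701, C = 4.1712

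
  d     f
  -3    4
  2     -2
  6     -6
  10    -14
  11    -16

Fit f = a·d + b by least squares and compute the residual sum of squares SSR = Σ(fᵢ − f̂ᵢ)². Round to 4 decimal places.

The normal equations are: 270·a + 26·b = -368;  26·a + 5·b = -34.
(Σd·d = 270, Σd = 26, Σ1 = 5, Σd·f = -368, Σf = -34.)
Δ = 270·5 − 26² = 674.
a = ((-368)·5 − 26·(-34))/674 = -478/337; b = (270·(-34) − 26·(-368))/674 = 194/337.
Residuals: -280/337, 88/337, 652/337, -132/337, -328/337; SSR = 1888/337.

SSR = 5.6024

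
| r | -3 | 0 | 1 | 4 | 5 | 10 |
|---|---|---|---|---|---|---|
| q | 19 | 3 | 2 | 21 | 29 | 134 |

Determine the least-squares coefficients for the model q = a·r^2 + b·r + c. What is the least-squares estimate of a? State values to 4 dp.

a = 1.4624

Setting ∂/∂a … = 0 gives: 10963·a + 1163·b + 151·c = 14634;  1163·a + 151·b + 17·c = 1514;  151·a + 17·b + 6·c = 208.
Solving the 3×3 system (Gaussian elimination) gives a = 430171/294162, b = -39115/26742, c = 98455/49027.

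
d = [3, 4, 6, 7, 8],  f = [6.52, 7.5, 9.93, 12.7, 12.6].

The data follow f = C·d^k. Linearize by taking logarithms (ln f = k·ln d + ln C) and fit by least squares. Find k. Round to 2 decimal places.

Taking logs, ln f = k·ln d + ln C, so regress ln f on ln d.
AᵀA = [[14.4498, 8.3020]; [8.3020, 5]], rhs = [19.1805, 11.2606]ᵀ  (here Σln d = 8.3020, Σ(ln d)² = 14.4498, Σln f = 11.2606, Σln d·ln f = 19.1805).
Slope k = (n·Σln d·ln f − Σln d·Σln f)/(n·Σ(ln d)² − (Σln d)²) = (5·19.1805 − 8.3020·11.2606)/3.3255 = 0.72666; ln C = (Σln f − k·Σln d)/n = 1.04559.

k = 0.73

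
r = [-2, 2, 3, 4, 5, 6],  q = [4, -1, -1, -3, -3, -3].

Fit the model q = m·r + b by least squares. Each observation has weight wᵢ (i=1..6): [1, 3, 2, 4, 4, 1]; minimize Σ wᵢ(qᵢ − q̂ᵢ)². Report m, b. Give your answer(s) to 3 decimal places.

m = -0.911, b = 1.290

The normal equations are: 234·m + 52·b = -146;  52·m + 15·b = -28.
Determinant 234·15 − 52² = 806.
m = ((-146)·15 − 52·(-28))/806 = -367/403; b = (234·(-28) − 52·(-146))/806 = 40/31.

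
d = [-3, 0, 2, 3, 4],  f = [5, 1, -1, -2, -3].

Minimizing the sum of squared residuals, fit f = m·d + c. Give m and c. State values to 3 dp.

XᵀX·[m, c]ᵀ = Xᵀf reads: 38·m + 6·c = -35;  6·m + 5·c = 0.
Δ = 38·5 − 6² = 154.
m = ((-35)·5 − 6·0)/154 = -25/22; c = (38·0 − 6·(-35))/154 = 15/11.

m = -1.136, c = 1.364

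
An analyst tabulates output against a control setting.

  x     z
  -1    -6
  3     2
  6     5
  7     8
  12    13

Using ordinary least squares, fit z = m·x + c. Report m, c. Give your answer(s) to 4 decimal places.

Sums needed: Σx·x = 239, Σx = 27, Σ1 = 5.
For Mᵀz: Σx·z = 254, Σz = 22.
MᵀM·[m, c]ᵀ = Mᵀz becomes [[239, 27]; [27, 5]]·[m, c]ᵀ = [254, 22]ᵀ.
det = 239·5 − 27² = 466.
m = (254·5 − 27·22)/466 = 338/233; c = (239·22 − 27·254)/466 = -800/233.

m = 1.4506, c = -3.4335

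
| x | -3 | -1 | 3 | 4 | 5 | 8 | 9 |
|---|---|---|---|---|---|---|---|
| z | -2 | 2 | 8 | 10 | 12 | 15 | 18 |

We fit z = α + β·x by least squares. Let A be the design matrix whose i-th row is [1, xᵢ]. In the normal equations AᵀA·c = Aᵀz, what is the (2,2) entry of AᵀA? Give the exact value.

205

Row 2 ↔ basis x, column 2 ↔ basis x, so (AᵀA)_{2,2} = Σᵢ (x)·(x) = (-3)·(-3) + (-1)·(-1) + (3)·(3) + (4)·(4) + (5)·(5) + (8)·(8) + (9)·(9) = 205.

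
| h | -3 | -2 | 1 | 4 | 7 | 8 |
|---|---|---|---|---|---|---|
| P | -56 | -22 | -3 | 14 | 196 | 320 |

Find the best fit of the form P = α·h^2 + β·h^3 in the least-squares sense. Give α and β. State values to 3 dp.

α = -3.192, β = 1.025

Sums needed: Σh^2·h^2 = 6851, Σh^2·h^3 = 50325, Σh^3·h^3 = 384683.
Right-hand side: Σh^2·P = 29713, Σh^3·P = 233649.
So XᵀX·[α, β]ᵀ = XᵀP: [[6851, 50325]; [50325, 384683]]·[α, β]ᵀ = [29713, 233649]ᵀ.
Δ = 6851·384683 − 50325² = 102857608.
α = (29713·384683 − 50325·233649)/102857608 = -164149973/51428804; β = (6851·233649 − 50325·29713)/102857608 = 52711287/51428804.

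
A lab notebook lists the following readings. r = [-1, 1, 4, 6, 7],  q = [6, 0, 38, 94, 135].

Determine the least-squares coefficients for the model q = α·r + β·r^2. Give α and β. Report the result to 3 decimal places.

α = -3.451, β = 3.227

MᵀM·[α, β]ᵀ = Mᵀq reads: 103·α + 623·β = 1655;  623·α + 3955·β = 10613.
Eliminating β: 3955·(row 1) − 623·(row 2) gives 19236·α = 3955·1655 − 623·10613 = -66374, so α = -4741/1374.
Then β = (10613 − 623·(-4741/1374))/3955 = 31037/9618.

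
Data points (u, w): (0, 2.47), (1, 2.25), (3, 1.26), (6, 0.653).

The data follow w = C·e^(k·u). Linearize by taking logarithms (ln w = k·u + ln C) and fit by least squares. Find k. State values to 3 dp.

Linearized form: ln w = k·u + ln C. From the 4 transformed points,
Σu = 10.0000, Σ(u)² = 46.0000, Σln w = 1.5201, Σu·ln w = -1.0528.
Equations: 46.0000·k + 10.0000·ln C = -1.0528;  10.0000·k + 4·ln C = 1.5201.
Slope k = (n·Σu·ln w − Σu·Σln w)/(n·Σ(u)² − (Σu)²) = (4·-1.0528 − 10.0000·1.5201)/84.0000 = -0.23110; ln C = (Σln w − k·Σu)/n = 0.95776.

k = -0.231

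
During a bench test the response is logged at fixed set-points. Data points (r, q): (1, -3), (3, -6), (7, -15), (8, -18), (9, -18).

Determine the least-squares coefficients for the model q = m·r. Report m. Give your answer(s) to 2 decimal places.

Compute the Gram sums: Σr·r = 204.
And Σr·q = -432.
Normal equations: [[204]]·[m]ᵀ = [-432]ᵀ.
Hence m = -432 / 204 ≈ -2.11765.

m = -2.12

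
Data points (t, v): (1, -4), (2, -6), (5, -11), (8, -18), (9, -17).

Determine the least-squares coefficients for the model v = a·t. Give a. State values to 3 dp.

From the data, Σt·t = 175.
Moment sums: Σt·v = -368.
AᵀA·[a]ᵀ = Aᵀv becomes [[175]]·[a]ᵀ = [-368]ᵀ.
a = (-368)/175 = -2.10286.

a = -2.103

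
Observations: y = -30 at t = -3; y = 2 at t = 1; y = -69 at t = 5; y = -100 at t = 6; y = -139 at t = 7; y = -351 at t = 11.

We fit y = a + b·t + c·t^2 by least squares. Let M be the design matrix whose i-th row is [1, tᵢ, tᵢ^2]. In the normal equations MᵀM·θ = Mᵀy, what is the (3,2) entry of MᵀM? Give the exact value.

1989

Row 3 ↔ basis t^2, column 2 ↔ basis t, so (MᵀM)_{3,2} = Σᵢ (t^2)·(t) = (9)·(-3) + (1)·(1) + (25)·(5) + (36)·(6) + (49)·(7) + (121)·(11) = 1989.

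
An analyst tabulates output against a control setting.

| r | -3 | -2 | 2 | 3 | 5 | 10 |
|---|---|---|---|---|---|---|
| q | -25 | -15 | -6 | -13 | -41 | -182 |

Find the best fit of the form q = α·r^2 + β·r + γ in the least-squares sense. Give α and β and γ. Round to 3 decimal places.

α = -2.012, β = 2.095, γ = -1.609

With design matrix A, AᵀA = [[10819, 1125, 151]; [1125, 151, 15]; [151, 15, 6]] and Aᵀq = [-19651, -1971, -282]ᵀ.
Solving the 3×3 system (Gaussian elimination) gives α = -358908/178411, β = 16248/7757, γ = -287059/178411.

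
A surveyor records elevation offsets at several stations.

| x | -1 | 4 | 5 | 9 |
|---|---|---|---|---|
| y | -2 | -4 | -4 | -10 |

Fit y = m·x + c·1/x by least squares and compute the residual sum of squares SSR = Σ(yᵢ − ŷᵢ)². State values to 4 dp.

SSR = 1.0979

With design matrix M, MᵀM = [[123, 4]; [4, 36121/32400]] and Mᵀy = [-124, -41/45]ᵀ.
Eliminating c: (36121/32400)·(row 1) − 4·(row 2) gives (1308161/10800)·m = (36121/32400)·(-124) − 4·(-41/45) = -1090231/8100, so m = -4360924/3924483.
Then c = ((-41/45) − 4·(-4360924/3924483))/(36121/32400) = 4146480/1308161.
Residuals: 229550/3924483, -1364096/3924483, 3618800/3924483, -459558/1308161; SSR = 4308824/3924483.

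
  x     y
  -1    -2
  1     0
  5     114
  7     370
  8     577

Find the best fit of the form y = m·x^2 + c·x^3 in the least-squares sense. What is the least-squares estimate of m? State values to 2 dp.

m = -2.79

Entries of MᵀM: Σx^2·x^2 = 7124, Σx^2·x^3 = 52700, Σx^3·x^3 = 395420.
And Σx^2·y = 57906, Σx^3·y = 436586.
MᵀM·[m, c]ᵀ = Mᵀy becomes [[7124, 52700]; [52700, 395420]]·[m, c]ᵀ = [57906, 436586]ᵀ.
Δ = 7124·395420 − 52700² = 39682080.
m = (57906·395420 − 52700·436586)/39682080 = -40769/14589; c = (7124·436586 − 52700·57906)/39682080 = 3662029/2480130.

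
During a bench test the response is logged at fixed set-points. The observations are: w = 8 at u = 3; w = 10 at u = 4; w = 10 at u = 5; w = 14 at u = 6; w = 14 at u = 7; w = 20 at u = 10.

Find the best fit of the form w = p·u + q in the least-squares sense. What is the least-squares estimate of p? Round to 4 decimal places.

XᵀX·[p, q]ᵀ = Xᵀw reads: 235·p + 35·q = 496;  35·p + 6·q = 76.
(Σu·u = 235, Σu = 35, Σ1 = 6, Σu·w = 496, Σw = 76.)
det = 235·6 − 35² = 185.
p = (496·6 − 35·76)/185 = 316/185; q = (235·76 − 35·496)/185 = 100/37.

p = 1.7081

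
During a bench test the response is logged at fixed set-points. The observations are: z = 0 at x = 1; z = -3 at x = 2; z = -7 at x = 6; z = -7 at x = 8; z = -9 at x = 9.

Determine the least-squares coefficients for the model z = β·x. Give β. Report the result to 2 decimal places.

β = -0.99

With design matrix M, MᵀM = [[186]] and Mᵀz = [-185]ᵀ.
β = (-185)/186 = -0.994624.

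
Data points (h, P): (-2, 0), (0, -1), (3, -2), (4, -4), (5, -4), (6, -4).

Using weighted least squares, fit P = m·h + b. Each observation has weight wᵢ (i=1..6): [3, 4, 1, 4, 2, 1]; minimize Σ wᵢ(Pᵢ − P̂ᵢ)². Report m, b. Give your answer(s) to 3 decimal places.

m = -0.594, b = -1.118

The normal system XᵀWX·[m, b]ᵀ = XᵀWP is [[171, 29]; [29, 15]]·[m, b]ᵀ = [-134, -34]ᵀ.
Eliminating b: 15·(row 1) − 29·(row 2) gives 1724·m = 15·(-134) − 29·(-34) = -1024, so m = -256/431.
Then b = ((-34) − 29·(-256/431))/15 = -482/431.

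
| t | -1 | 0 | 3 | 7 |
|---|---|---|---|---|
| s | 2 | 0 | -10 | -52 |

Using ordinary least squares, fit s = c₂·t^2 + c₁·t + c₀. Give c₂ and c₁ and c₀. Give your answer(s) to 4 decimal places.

c₂ = -0.9266, c₁ = -1.0859, c₀ = 1.1114

Forming XᵀX = [[2483, 369, 59]; [369, 59, 9]; [59, 9, 4]] and Xᵀs = [-2636, -396, -60]ᵀ gives XᵀX·[c₂, c₁, c₀]ᵀ = Xᵀs.
Solving the 3×3 system (Gaussian elimination) gives c₂ = -619/668, c₁ = -3627/3340, c₀ = 928/835.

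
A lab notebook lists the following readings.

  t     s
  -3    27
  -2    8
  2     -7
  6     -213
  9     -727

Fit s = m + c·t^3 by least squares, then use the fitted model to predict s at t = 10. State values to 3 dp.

ŝ = -996.786

Setting ∂/∂m … = 0 gives: 5·m + 918·c = -912;  918·m + 578954·c = -576840.
Determinant 5·578954 − 918² = 2052046.
m = ((-912)·578954 − 918·(-576840))/2052046 = 766536/1026023; c = (5·(-576840) − 918·(-912))/2052046 = -1023492/1026023.
At t = 10: ŝ = (766536/1026023)·(1) + (-1023492/1026023)·(1000) = -1022725464/1026023.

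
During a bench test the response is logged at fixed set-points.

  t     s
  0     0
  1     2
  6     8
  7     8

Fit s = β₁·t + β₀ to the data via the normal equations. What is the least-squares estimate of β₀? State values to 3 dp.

β₀ = 0.432

The normal system AᵀA·[β₁, β₀]ᵀ = Aᵀs is [[86, 14]; [14, 4]]·[β₁, β₀]ᵀ = [106, 18]ᵀ.
Δ = 86·4 − 14² = 148.
β₁ = (106·4 − 14·18)/148 = 43/37; β₀ = (86·18 − 14·106)/148 = 16/37.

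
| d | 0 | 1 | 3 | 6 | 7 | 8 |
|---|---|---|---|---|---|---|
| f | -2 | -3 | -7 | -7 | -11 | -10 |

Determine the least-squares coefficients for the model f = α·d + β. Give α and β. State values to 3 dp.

Forming AᵀA = [[159, 25]; [25, 6]] and Aᵀf = [-223, -40]ᵀ gives AᵀA·[α, β]ᵀ = Aᵀf.
Δ = 159·6 − 25² = 329.
α = ((-223)·6 − 25·(-40))/329 = -338/329; β = (159·(-40) − 25·(-223))/329 = -785/329.

α = -1.027, β = -2.386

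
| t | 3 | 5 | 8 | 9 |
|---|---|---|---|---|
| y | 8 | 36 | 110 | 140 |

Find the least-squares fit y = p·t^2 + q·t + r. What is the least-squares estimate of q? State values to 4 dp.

q = -0.8927

Compute the Gram sums: Σt^2·t^2 = 11363, Σt^2·t = 1393, Σt^2 = 179, Σt·t = 179, Σt = 25, Σ1 = 4.
Right-hand side: Σt^2·y = 19352, Σt·y = 2344, Σy = 294.
Normal equations: [[11363, 1393, 179]; [1393, 179, 25]; [179, 25, 4]]·[p, q, r]ᵀ = [19352, 2344, 294]ᵀ.
Row-reducing yields p = 340/177, q = -158/177, r = -406/59.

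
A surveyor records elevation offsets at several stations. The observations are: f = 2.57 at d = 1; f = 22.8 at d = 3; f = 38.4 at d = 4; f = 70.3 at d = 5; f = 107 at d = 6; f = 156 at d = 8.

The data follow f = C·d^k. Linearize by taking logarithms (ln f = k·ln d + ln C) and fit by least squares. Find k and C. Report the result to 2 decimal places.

k = 2.02, C = 2.55

Linearized form: ln f = k·ln d + ln C. From the 6 transformed points,
XᵀX = [[13.2535, 7.9655]; [7.9655, 6]], rhs = [34.2104, 21.6942]ᵀ  (here Σln d = 7.9655, Σ(ln d)² = 13.2535, Σln f = 21.6942, Σln d·ln f = 34.2104).
Slope k = (n·Σln d·ln f − Σln d·Σln f)/(n·Σ(ln d)² − (Σln d)²) = (6·34.2104 − 7.9655·21.6942)/16.0713 = 2.01954; ln C = (Σln f − k·Σln d)/n = 0.93458, so C = exp(0.93458) = 2.54614.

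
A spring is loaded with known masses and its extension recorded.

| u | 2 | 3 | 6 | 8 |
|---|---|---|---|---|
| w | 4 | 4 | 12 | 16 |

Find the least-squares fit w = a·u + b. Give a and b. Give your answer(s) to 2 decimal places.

Setting ∂/∂a … = 0 gives: 113·a + 19·b = 220;  19·a + 4·b = 36.
det = 113·4 − 19² = 91.
a = (220·4 − 19·36)/91 = 28/13; b = (113·36 − 19·220)/91 = -16/13.

a = 2.15, b = -1.23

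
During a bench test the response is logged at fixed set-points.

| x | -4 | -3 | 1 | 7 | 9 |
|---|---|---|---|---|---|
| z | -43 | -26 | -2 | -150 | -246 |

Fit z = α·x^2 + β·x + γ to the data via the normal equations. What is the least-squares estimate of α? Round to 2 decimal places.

Forming MᵀM = [[9300, 982, 156]; [982, 156, 10]; [156, 10, 5]] and Mᵀz = [-28200, -3016, -467]ᵀ gives MᵀM·[α, β, γ]ᵀ = Mᵀz.
Inverting the 3×3 Gram matrix, [α, β, γ]ᵀ = [-573357/192451, -121572/192451, 8261/10129]ᵀ.

α = -2.98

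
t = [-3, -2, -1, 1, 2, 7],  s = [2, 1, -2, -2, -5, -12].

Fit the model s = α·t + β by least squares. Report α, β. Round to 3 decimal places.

Setting ∂/∂α … = 0 gives: 68·α + 4·β = -102;  4·α + 6·β = -18.
Eliminating β: 6·(row 1) − 4·(row 2) gives 392·α = 6·(-102) − 4·(-18) = -540, so α = -135/98.
Then β = ((-18) − 4·(-135/98))/6 = -102/49.

α = -1.378, β = -2.082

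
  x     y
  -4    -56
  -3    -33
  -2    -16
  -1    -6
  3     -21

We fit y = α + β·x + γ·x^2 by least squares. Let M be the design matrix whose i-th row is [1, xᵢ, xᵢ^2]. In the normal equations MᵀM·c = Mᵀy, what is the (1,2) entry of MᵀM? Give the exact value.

Row 1 ↔ basis 1, column 2 ↔ basis x, so (MᵀM)_{1,2} = Σᵢ x = (1)·(-4) + (1)·(-3) + (1)·(-2) + (1)·(-1) + (1)·(3) = -7.

-7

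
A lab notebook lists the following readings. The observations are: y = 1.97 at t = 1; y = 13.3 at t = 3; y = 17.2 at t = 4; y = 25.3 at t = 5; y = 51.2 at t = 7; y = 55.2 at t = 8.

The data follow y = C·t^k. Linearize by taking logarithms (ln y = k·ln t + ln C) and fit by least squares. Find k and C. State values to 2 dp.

Linearized form: ln y = k·ln t + ln C. From the 6 transformed points,
Sums: Σln t = 8.1197, Σ(ln t)² = 13.8297, Σln y = 17.2882, Σln t·ln y = 27.9858.
Normal system: [[13.8297, 8.1197]; [8.1197, 6]]·[k, ln C]ᵀ = [27.9858, 17.2882]ᵀ.
Solving (det = 17.0487): k = 1.61535, ln C = 0.69535, so C = exp(0.69535) = 2.00441.

k = 1.62, C = 2.00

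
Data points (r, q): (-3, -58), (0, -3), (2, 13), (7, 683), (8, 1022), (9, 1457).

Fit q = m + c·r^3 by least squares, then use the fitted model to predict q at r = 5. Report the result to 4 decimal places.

q̂ = 246.9356

Normal-equation sums: Σ1 = 6, Σr^3 = 1565, Σr^3·r^3 = 912027.
Moment sums: Σq = 3114, Σr^3·q = 1821356.
So AᵀA·[m, c]ᵀ = Aᵀq: [[6, 1565]; [1565, 912027]]·[m, c]ᵀ = [3114, 1821356]ᵀ.
Eliminating c: 912027·(row 1) − 1565·(row 2) gives 3022937·m = 912027·3114 − 1565·1821356 = -10370062, so m = -10370062/3022937.
Then c = (1821356 − 1565·(-10370062/3022937))/912027 = 6054726/3022937.
At r = 5: q̂ = (-10370062/3022937)·(1) + (6054726/3022937)·(125) = 746470688/3022937.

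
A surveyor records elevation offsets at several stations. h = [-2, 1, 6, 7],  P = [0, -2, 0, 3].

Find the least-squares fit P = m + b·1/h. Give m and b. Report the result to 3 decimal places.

Forming XᵀX = [[4, 17/21]; [17/21, 1145/882]] and XᵀP = [1, -11/7]ᵀ gives XᵀX·[m, b]ᵀ = XᵀP.
Eliminating b: (1145/882)·(row 1) − (17/21)·(row 2) gives (667/147)·m = (1145/882)·1 − (17/21)·(-11/7) = 2267/882, so m = 2267/4002.
Then b = ((-11/7) − (17/21)·(2267/4002))/(1145/882) = -1043/667.

m = 0.566, b = -1.564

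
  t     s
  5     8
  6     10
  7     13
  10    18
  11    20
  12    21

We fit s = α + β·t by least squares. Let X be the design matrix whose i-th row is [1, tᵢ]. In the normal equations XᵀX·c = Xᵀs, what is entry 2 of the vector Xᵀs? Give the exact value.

843

Entry 2 ↔ basis t, so (Xᵀs)_{2} = Σᵢ (t)·sᵢ = (5)·(8) + (6)·(10) + (7)·(13) + (10)·(18) + (11)·(20) + (12)·(21) = 843.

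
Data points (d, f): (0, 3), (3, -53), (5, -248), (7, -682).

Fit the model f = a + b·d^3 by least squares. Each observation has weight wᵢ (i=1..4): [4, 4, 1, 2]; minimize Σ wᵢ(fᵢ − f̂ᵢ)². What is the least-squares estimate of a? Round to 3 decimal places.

a = 1.925

XᵀWX·[a, b]ᵀ = XᵀWf reads: 11·a + 919·b = -1812;  919·a + 253839·b = -504576.
Δ = 11·253839 − 919² = 1947668.
a = ((-1812)·253839 − 919·(-504576))/1947668 = 937269/486917; b = (11·(-504576) − 919·(-1812))/1947668 = -971277/486917.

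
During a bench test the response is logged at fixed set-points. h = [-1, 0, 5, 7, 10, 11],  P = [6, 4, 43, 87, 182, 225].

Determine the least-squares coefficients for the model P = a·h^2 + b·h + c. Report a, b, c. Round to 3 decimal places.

The normal system AᵀA·[a, b, c]ᵀ = AᵀP is [[27668, 2798, 296]; [2798, 296, 32]; [296, 32, 6]]·[a, b, c]ᵀ = [50769, 5113, 547]ᵀ.
Solving the 3×3 system (Gaussian elimination) gives a = 2695/1338, b = -2779/1338, c = 1283/446.

a = 2.014, b = -2.077, c = 2.877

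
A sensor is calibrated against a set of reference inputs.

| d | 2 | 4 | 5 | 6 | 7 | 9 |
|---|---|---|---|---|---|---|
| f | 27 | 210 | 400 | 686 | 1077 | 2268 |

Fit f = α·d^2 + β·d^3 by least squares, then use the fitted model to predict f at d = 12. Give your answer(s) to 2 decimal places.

Setting ∂/∂α … = 0 gives: 11155·α + 87813·β = 274645;  87813·α + 715531·β = 2234615.
Determinant 11155·715531 − 87813² = 270625336.
α = (274645·715531 − 87813·2234615)/270625336 = 72191125/67656334; β = (11155·2234615 − 87813·274645)/270625336 = 202432235/67656334.
At d = 12: f̂ = (72191125/67656334)·(144) + (202432235/67656334)·(1728) = 180099212040/33828167.

f̂ = 5323.94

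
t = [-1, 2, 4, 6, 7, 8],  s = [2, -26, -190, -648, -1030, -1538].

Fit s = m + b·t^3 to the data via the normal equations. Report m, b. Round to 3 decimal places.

Sums needed: Σ1 = 6, Σt^3 = 1142, Σt^3·t^3 = 430610.
Right-hand side: Σs = -3430, Σt^3·s = -1293084.
So AᵀA·[m, b]ᵀ = Aᵀs: [[6, 1142]; [1142, 430610]]·[m, b]ᵀ = [-3430, -1293084]ᵀ.
Δ = 6·430610 − 1142² = 1279496.
m = ((-3430)·430610 − 1142·(-1293084))/1279496 = -72593/319874; b = (6·(-1293084) − 1142·(-3430))/1279496 = -960361/319874.

m = -0.227, b = -3.002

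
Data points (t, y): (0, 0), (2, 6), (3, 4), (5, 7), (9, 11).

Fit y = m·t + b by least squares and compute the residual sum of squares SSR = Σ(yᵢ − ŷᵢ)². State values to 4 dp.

SSR = 8.3077

Entries of MᵀM: Σt·t = 119, Σt = 19, Σ1 = 5.
Moment sums: Σt·y = 158, Σy = 28.
Normal equations: [[119, 19]; [19, 5]]·[m, b]ᵀ = [158, 28]ᵀ.
Eliminating b: 5·(row 1) − 19·(row 2) gives 234·m = 5·158 − 19·28 = 258, so m = 43/39.
Then b = (28 − 19·(43/39))/5 = 55/39.
Residuals: -55/39, 31/13, -28/39, 1/13, -1/3; SSR = 108/13.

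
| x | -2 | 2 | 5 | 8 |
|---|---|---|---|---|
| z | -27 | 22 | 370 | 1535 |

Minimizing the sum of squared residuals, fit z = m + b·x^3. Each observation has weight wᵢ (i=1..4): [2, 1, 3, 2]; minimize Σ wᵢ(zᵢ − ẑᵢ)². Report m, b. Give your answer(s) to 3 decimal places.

Forming MᵀWM = [[8, 1391]; [1391, 571355]] and MᵀWz = [4148, 1711198]ᵀ gives MᵀWM·[m, b]ᵀ = MᵀWz.
det = 8·571355 − 1391² = 2635959.
m = (4148·571355 − 1391·1711198)/2635959 = -10295878/2635959; b = (8·1711198 − 1391·4148)/2635959 = 7919716/2635959.

m = -3.906, b = 3.004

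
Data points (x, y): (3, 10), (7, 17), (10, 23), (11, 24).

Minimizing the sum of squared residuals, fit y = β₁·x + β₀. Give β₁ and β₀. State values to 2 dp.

The normal system MᵀM·[β₁, β₀]ᵀ = Mᵀy is [[279, 31]; [31, 4]]·[β₁, β₀]ᵀ = [643, 74]ᵀ.
Δ = 279·4 − 31² = 155.
β₁ = (643·4 − 31·74)/155 = 278/155; β₀ = (279·74 − 31·643)/155 = 23/5.

β₁ = 1.79, β₀ = 4.60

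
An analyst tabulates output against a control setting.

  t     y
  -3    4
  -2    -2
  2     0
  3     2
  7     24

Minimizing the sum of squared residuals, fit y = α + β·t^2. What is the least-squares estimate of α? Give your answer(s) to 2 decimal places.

Forming XᵀX = [[5, 75]; [75, 2595]] and Xᵀy = [28, 1222]ᵀ gives XᵀX·[α, β]ᵀ = Xᵀy.
Determinant 5·2595 − 75² = 7350.
α = (28·2595 − 75·1222)/7350 = -633/245; β = (5·1222 − 75·28)/7350 = 401/735.

α = -2.58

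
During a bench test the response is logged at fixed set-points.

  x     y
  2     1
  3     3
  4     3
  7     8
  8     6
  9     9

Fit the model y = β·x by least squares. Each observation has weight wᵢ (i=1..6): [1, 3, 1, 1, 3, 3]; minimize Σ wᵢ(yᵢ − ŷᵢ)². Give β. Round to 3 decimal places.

β = 0.911

Compute the Gram sums: Σwᵢ·x·x = 531.
Right-hand side: Σwᵢ·x·y = 484.
Normal equations: [[531]]·[β]ᵀ = [484]ᵀ.
β = 484/531 = 0.911488.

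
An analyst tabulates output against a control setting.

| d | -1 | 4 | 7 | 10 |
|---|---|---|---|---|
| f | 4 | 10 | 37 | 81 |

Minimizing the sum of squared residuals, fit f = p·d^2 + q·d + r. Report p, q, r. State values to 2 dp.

p = 0.96, q = -1.67, r = 1.35

Normal-equation sums: Σd^2·d^2 = 12658, Σd^2·d = 1406, Σd^2 = 166, Σd·d = 166, Σd = 20, Σ1 = 4.
Moment sums: Σd^2·f = 10077, Σd·f = 1105, Σf = 132.
Normal equations: [[12658, 1406, 166]; [1406, 166, 20]; [166, 20, 4]]·[p, q, r]ᵀ = [10077, 1105, 132]ᵀ.
Row-reducing yields p = 2623/2721, q = -9091/5442, r = 1222/907.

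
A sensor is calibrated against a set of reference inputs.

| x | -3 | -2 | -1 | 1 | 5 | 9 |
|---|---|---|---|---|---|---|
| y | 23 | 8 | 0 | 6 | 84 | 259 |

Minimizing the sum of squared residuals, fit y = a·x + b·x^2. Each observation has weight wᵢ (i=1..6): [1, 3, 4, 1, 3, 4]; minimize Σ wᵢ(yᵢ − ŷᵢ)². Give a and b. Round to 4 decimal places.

a = 1.8728, b = 2.9895

The normal system MᵀWM·[a, b]ᵀ = MᵀWy is [[425, 3237]; [3237, 28253]]·[a, b]ᵀ = [10473, 90525]ᵀ.
Determinant 425·28253 − 3237² = 1529356.
a = (10473·28253 − 3237·90525)/1529356 = 716061/382339; b = (425·90525 − 3237·10473)/1529356 = 1143006/382339.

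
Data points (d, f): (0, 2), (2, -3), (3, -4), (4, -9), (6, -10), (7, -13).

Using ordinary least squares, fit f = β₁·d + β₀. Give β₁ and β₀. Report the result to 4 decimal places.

β₁ = -2.0800, β₀ = 1.4600

The normal system AᵀA·[β₁, β₀]ᵀ = Aᵀf is [[114, 22]; [22, 6]]·[β₁, β₀]ᵀ = [-205, -37]ᵀ.
Δ = 114·6 − 22² = 200.
β₁ = ((-205)·6 − 22·(-37))/200 = -52/25; β₀ = (114·(-37) − 22·(-205))/200 = 73/50.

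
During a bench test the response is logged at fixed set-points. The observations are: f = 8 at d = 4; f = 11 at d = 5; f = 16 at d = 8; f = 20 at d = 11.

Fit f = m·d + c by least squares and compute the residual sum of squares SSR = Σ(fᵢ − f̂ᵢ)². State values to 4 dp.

SSR = 1.4167

Compute the Gram sums: Σd·d = 226, Σd = 28, Σ1 = 4.
And Σd·f = 435, Σf = 55.
So MᵀM·[m, c]ᵀ = Mᵀf: [[226, 28]; [28, 4]]·[m, c]ᵀ = [435, 55]ᵀ.
det = 226·4 − 28² = 120.
m = (435·4 − 28·55)/120 = 5/3; c = (226·55 − 28·435)/120 = 25/12.
Residuals: -3/4, 7/12, 7/12, -5/12; SSR = 17/12.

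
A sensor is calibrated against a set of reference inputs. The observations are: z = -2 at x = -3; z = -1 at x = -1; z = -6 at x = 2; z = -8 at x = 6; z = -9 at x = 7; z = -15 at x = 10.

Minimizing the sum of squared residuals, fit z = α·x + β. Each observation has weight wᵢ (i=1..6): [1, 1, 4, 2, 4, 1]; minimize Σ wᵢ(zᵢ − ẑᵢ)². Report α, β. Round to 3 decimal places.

With design matrix M, MᵀWM = [[394, 54]; [54, 13]] and MᵀWz = [-539, -94]ᵀ.
det = 394·13 − 54² = 2206.
α = ((-539)·13 − 54·(-94))/2206 = -1931/2206; β = (394·(-94) − 54·(-539))/2206 = -3965/1103.

α = -0.875, β = -3.595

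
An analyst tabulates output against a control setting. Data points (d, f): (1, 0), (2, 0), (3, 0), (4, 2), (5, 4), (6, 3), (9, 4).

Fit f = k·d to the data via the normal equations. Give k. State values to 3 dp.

k = 0.477

From the data, Σd·d = 172.
For Mᵀf: Σd·f = 82.
k = 82/172 = 0.476744.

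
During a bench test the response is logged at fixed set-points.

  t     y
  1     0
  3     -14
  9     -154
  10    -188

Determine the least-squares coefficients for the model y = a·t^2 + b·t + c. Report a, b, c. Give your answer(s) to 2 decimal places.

a = -1.92, b = 0.06, c = 2.32

The normal system MᵀM·[a, b, c]ᵀ = Mᵀy is [[16643, 1757, 191]; [1757, 191, 23]; [191, 23, 4]]·[a, b, c]ᵀ = [-31400, -3308, -356]ᵀ.
Inverting the 3×3 Gram matrix, [a, b, c]ᵀ = [-1025/534, 157/2670, 1031/445]ᵀ.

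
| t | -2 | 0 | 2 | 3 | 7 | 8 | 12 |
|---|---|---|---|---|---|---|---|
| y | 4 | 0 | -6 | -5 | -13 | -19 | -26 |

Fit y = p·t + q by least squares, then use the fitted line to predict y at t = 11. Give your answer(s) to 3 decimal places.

ŷ = -23.664

Sums needed: Σt·t = 274, Σt = 30, Σ1 = 7.
And Σt·y = -590, Σy = -65.
Determinant 274·7 − 30² = 1018.
p = ((-590)·7 − 30·(-65))/1018 = -1090/509; q = (274·(-65) − 30·(-590))/1018 = -55/509.
At t = 11: ŷ = (-1090/509)·(11) + (-55/509)·(1) = -12045/509.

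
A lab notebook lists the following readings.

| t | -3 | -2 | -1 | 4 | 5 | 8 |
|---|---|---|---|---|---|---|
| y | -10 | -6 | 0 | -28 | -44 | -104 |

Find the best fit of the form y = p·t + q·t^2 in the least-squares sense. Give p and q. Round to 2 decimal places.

Sums needed: Σt·t = 119, Σt·t^2 = 665, Σt^2·t^2 = 5075.
Moment sums: Σt·y = -1122, Σt^2·y = -8318.
So AᵀA·[p, q]ᵀ = Aᵀy: [[119, 665]; [665, 5075]]·[p, q]ᵀ = [-1122, -8318]ᵀ.
Δ = 119·5075 − 665² = 161700.
p = ((-1122)·5075 − 665·(-8318))/161700 = -166/165; q = (119·(-8318) − 665·(-1122))/161700 = -8704/5775.

p = -1.01, q = -1.51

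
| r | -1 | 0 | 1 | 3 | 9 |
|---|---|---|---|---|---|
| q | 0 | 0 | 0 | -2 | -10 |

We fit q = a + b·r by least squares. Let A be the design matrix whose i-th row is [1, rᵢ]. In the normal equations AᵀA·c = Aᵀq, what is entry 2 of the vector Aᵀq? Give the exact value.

-96

Entry 2 ↔ basis r, so (Aᵀq)_{2} = Σᵢ (r)·qᵢ = (-1)·(0) + (0)·(0) + (1)·(0) + (3)·(-2) + (9)·(-10) = -96.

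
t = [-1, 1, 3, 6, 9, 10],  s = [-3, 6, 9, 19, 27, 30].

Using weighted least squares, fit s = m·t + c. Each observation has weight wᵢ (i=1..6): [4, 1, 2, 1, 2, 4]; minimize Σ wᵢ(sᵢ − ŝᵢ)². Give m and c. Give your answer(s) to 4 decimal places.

m = 2.9662, c = 0.4473

Forming AᵀWA = [[621, 67]; [67, 14]] and AᵀWs = [1872, 205]ᵀ gives AᵀWA·[m, c]ᵀ = AᵀWs.
det = 621·14 − 67² = 4205.
m = (1872·14 − 67·205)/4205 = 12473/4205; c = (621·205 − 67·1872)/4205 = 1881/4205.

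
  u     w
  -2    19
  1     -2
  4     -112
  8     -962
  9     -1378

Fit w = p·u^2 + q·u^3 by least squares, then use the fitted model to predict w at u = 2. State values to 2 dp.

ŵ = -12.27

Sums needed: Σu^2·u^2 = 10930, Σu^2·u^3 = 92810, Σu^3·u^3 = 797746.
For Aᵀw: Σu^2·w = -174904, Σu^3·w = -1504428.
Determinant 10930·797746 − 92810² = 105667680.
p = ((-174904)·797746 − 92810·(-1504428))/105667680 = 12124537/13208460; q = (10930·(-1504428) − 92810·(-174904))/105667680 = -5263945/2641692.
At u = 2: ŵ = (12124537/13208460)·(4) + (-5263945/2641692)·(8) = -13504971/1100705.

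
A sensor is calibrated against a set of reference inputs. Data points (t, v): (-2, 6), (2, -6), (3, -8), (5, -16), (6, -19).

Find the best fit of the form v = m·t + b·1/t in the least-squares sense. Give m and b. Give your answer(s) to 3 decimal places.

Sums needed: Σt·t = 78, Σt·1/t = 5, Σ1/t·1/t = 611/900.
Right-hand side: Σt·v = -242, Σ1/t·v = -451/30.
So XᵀX·[m, b]ᵀ = Xᵀv: [[78, 5]; [5, 611/900]]·[m, b]ᵀ = [-242, -451/30]ᵀ.
det = 78·(611/900) − 5² = 4193/150.
m = ((-242)·(611/900) − 5·(-451/30))/(4193/150) = -40106/12579; b = (78·(-451/30) − 5·(-242))/(4193/150) = 5610/4193.

m = -3.188, b = 1.338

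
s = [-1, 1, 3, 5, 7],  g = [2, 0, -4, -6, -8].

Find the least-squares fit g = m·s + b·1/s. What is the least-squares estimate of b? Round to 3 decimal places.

With design matrix X, XᵀX = [[85, 5]; [5, 23941/11025]] and Xᵀg = [-100, -596/105]ᵀ.
Δ = 85·(23941/11025) − 5² = 351872/2205.
m = ((-100)·(23941/11025) − 5·(-596/105))/(351872/2205) = -26015/21992; b = (85·(-596/105) − 5·(-100))/(351872/2205) = 2415/21992.

b = 0.110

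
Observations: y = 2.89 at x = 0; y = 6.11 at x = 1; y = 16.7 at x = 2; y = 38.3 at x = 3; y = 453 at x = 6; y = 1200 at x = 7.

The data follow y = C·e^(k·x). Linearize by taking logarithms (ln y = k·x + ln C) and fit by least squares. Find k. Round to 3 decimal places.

k = 0.858

Linearized form: ln y = k·x + ln C. From the 6 transformed points,
Σx = 19.0000, Σ(x)² = 99.0000, Σln y = 22.5380, Σx·ln y = 104.7030.
Equations: 99.0000·k + 19.0000·ln C = 104.7030;  19.0000·k + 6·ln C = 22.5380.
Δ = 99.0000·6 − (19.0000)² = 233.0000; k = (104.7030·6 − 19.0000·22.5380)/233.0000 = 0.85835, ln C = (99.0000·22.5380 − 19.0000·104.7030)/233.0000 = 1.03822.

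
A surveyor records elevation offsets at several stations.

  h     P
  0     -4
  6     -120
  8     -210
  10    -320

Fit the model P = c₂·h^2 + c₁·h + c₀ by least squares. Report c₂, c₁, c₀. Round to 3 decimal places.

Setting ∂/∂c₂ … = 0 gives: 15392·c₂ + 1728·c₁ + 200·c₀ = -49760;  1728·c₂ + 200·c₁ + 24·c₀ = -5600;  200·c₂ + 24·c₁ + 4·c₀ = -654.
Solving the 3×3 system (Gaussian elimination) gives c₂ = -2201/724, c₁ = -229/181, c₀ = -707/181.

c₂ = -3.040, c₁ = -1.265, c₀ = -3.906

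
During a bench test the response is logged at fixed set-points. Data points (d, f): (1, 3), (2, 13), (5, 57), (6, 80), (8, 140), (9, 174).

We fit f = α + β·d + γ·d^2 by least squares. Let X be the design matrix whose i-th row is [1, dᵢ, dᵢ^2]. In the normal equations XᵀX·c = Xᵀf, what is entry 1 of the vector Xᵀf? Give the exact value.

467

Entry 1 ↔ basis 1, so (Xᵀf)_{1} = Σᵢ fᵢ = (1)·(3) + (1)·(13) + (1)·(57) + (1)·(80) + (1)·(140) + (1)·(174) = 467.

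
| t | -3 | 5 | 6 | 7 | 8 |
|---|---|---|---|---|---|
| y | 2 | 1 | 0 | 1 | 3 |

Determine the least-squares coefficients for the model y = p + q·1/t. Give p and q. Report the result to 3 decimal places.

Setting ∂/∂p … = 0 gives: 5·p + (253/840)·q = 7;  (253/840)·p + (151649/705600)·q = 43/840.
Δ = 5·(151649/705600) − (253/840)² = 57853/58800.
p = (7·(151649/705600) − (253/840)·(43/840))/(57853/58800) = 262666/173559; q = (5·(43/840) − (253/840)·7)/(57853/58800) = -108920/57853.

p = 1.513, q = -1.883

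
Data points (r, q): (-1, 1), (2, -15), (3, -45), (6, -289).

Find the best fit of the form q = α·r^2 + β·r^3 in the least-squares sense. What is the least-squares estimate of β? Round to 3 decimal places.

Compute the Gram sums: Σr^2·r^2 = 1394, Σr^2·r^3 = 8050, Σr^3·r^3 = 47450.
And Σr^2·q = -10868, Σr^3·q = -63760.
Normal equations: [[1394, 8050]; [8050, 47450]]·[α, β]ᵀ = [-10868, -63760]ᵀ.
Determinant 1394·47450 − 8050² = 1342800.
α = ((-10868)·47450 − 8050·(-63760))/1342800 = -4031/2238; β = (1394·(-63760) − 8050·(-10868))/1342800 = -11617/11190.

β = -1.038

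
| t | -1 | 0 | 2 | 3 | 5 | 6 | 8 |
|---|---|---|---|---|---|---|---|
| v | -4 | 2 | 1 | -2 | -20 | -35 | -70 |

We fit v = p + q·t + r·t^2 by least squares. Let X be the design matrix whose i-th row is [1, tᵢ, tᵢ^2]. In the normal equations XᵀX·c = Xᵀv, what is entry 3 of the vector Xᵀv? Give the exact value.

Entry 3 ↔ basis t^2, so (Xᵀv)_{3} = Σᵢ (t^2)·vᵢ = (1)·(-4) + (0)·(2) + (4)·(1) + (9)·(-2) + (25)·(-20) + (36)·(-35) + (64)·(-70) = -6258.

-6258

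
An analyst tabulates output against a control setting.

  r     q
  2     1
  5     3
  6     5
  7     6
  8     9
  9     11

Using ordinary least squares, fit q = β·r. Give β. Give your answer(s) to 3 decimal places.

β = 1.004

Normal-equation sums: Σr·r = 259.
For Xᵀq: Σr·q = 260.
XᵀX·[β]ᵀ = Xᵀq becomes [[259]]·[β]ᵀ = [260]ᵀ.
β = 260/259 = 1.00386.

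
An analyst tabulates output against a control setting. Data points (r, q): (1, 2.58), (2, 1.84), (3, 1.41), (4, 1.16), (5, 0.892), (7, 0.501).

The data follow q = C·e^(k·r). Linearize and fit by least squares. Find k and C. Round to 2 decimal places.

k = -0.26, C = 3.25

Let Y = ln q. Fitting Y = k·r + ln C by least squares:
Σr = 22.0000, Σ(r)² = 104.0000, Σln q = 1.2441, Σr·ln q = -1.6177.
Equations: 104.0000·k + 22.0000·ln C = -1.6177;  22.0000·k + 6·ln C = 1.2441.
Δ = 104.0000·6 − (22.0000)² = 140.0000; k = (-1.6177·6 − 22.0000·1.2441)/140.0000 = -0.26484, ln C = (104.0000·1.2441 − 22.0000·-1.6177)/140.0000 = 1.17842, so C = exp(1.17842) = 3.24924.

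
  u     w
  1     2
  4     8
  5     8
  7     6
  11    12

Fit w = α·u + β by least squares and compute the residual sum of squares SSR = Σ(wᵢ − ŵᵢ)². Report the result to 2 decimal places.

Entries of AᵀA: Σu·u = 212, Σu = 28, Σ1 = 5.
For Aᵀw: Σu·w = 248, Σw = 36.
Eliminating β: 5·(row 1) − 28·(row 2) gives 276·α = 5·248 − 28·36 = 232, so α = 58/69.
Then β = (36 − 28·(58/69))/5 = 172/69.
Residuals: -4/3, 148/69, 30/23, -164/69, 6/23; SSR = 952/69.

SSR = 13.80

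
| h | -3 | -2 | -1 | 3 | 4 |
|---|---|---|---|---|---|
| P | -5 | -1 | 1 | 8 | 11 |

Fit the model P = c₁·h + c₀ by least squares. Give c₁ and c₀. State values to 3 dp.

c₁ = 2.093, c₀ = 2.381

The normal system AᵀA·[c₁, c₀]ᵀ = AᵀP is [[39, 1]; [1, 5]]·[c₁, c₀]ᵀ = [84, 14]ᵀ.
Δ = 39·5 − 1² = 194.
c₁ = (84·5 − 1·14)/194 = 203/97; c₀ = (39·14 − 1·84)/194 = 231/97.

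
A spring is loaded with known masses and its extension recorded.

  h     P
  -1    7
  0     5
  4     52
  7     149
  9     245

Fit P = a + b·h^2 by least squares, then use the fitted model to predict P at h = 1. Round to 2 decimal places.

The normal system MᵀM·[a, b]ᵀ = MᵀP is [[5, 147]; [147, 9219]]·[a, b]ᵀ = [458, 27985]ᵀ.
Eliminating b: 9219·(row 1) − 147·(row 2) gives 24486·a = 9219·458 − 147·27985 = 108507, so a = 5167/1166.
Then b = (27985 − 147·(5167/1166))/9219 = 72599/24486.
At h = 1: P̂ = (5167/1166)·(1) + (72599/24486)·(1) = 90553/12243.

P̂ = 7.40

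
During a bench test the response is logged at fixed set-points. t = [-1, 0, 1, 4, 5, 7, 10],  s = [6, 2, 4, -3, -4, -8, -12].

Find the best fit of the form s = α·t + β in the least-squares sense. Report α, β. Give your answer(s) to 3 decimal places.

Entries of AᵀA: Σt·t = 192, Σt = 26, Σ1 = 7.
And Σt·s = -210, Σs = -15.
So AᵀA·[α, β]ᵀ = Aᵀs: [[192, 26]; [26, 7]]·[α, β]ᵀ = [-210, -15]ᵀ.
det = 192·7 − 26² = 668.
α = ((-210)·7 − 26·(-15))/668 = -270/167; β = (192·(-15) − 26·(-210))/668 = 645/167.

α = -1.617, β = 3.862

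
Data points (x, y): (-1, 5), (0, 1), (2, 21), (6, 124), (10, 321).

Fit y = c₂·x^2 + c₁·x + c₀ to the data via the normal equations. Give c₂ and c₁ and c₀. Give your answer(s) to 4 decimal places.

c₂ = 2.9179, c₁ = 2.6011, c₀ = 3.2700

Entries of AᵀA: Σx^2·x^2 = 11313, Σx^2·x = 1223, Σx^2 = 141, Σx·x = 141, Σx = 17, Σ1 = 5.
For Aᵀy: Σx^2·y = 36653, Σx·y = 3991, Σy = 472.
Row-reducing yields c₂ = 32255/11054, c₁ = 373787/143702, c₀ = 234955/71851.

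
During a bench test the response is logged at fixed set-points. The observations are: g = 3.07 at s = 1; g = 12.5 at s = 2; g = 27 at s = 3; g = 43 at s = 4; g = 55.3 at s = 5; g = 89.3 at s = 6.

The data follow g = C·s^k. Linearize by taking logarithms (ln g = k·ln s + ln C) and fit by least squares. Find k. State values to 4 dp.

Let Y = ln g. Fitting Y = k·ln s + ln C by least squares:
Over the data: Σln s = 6.5793, Σ(ln s)² = 9.4099, Σln g = 19.2092, Σln s·ln g = 25.0926.
Normal system: [[9.4099, 6.5793]; [6.5793, 6]]·[k, ln C]ᵀ = [25.0926, 19.2092]ᵀ.
Δ = 9.4099·6 − (6.5793)² = 13.1729; k = (25.0926·6 − 6.5793·19.2092)/13.1729 = 1.83507, ln C = (9.4099·19.2092 − 6.5793·25.0926)/13.1729 = 1.18931.

k = 1.8351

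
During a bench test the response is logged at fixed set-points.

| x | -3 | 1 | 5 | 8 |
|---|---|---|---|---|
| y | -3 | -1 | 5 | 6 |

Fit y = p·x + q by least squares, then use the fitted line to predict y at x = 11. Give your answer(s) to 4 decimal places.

ŷ = 9.1600

Compute the Gram sums: Σx·x = 99, Σx = 11, Σ1 = 4.
And Σx·y = 81, Σy = 7.
So MᵀM·[p, q]ᵀ = Mᵀy: [[99, 11]; [11, 4]]·[p, q]ᵀ = [81, 7]ᵀ.
Eliminating q: 4·(row 1) − 11·(row 2) gives 275·p = 4·81 − 11·7 = 247, so p = 247/275.
Then q = (7 − 11·(247/275))/4 = -18/25.
At x = 11: ŷ = (247/275)·(11) + (-18/25)·(1) = 229/25.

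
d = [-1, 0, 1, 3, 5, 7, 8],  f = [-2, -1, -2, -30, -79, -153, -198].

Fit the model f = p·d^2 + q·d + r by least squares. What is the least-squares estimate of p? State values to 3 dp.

p = -2.995

Forming MᵀM = [[7205, 1007, 149]; [1007, 149, 23]; [149, 23, 7]] and Mᵀf = [-22418, -3140, -465]ᵀ gives MᵀM·[p, q, r]ᵀ = Mᵀf.
Inverting the 3×3 Gram matrix, [p, q, r]ᵀ = [-49681/16588, -14107/16588, 965/8294]ᵀ.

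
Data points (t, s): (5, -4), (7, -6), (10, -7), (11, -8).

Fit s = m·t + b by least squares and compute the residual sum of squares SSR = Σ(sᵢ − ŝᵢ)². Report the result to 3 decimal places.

Compute the Gram sums: Σt·t = 295, Σt = 33, Σ1 = 4.
Right-hand side: Σt·s = -220, Σs = -25.
So AᵀA·[m, b]ᵀ = Aᵀs: [[295, 33]; [33, 4]]·[m, b]ᵀ = [-220, -25]ᵀ.
Δ = 295·4 − 33² = 91.
m = ((-220)·4 − 33·(-25))/91 = -55/91; b = (295·(-25) − 33·(-220))/91 = -115/91.
Residuals: 2/7, -46/91, 4/13, -8/91; SSR = 40/91.

SSR = 0.440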